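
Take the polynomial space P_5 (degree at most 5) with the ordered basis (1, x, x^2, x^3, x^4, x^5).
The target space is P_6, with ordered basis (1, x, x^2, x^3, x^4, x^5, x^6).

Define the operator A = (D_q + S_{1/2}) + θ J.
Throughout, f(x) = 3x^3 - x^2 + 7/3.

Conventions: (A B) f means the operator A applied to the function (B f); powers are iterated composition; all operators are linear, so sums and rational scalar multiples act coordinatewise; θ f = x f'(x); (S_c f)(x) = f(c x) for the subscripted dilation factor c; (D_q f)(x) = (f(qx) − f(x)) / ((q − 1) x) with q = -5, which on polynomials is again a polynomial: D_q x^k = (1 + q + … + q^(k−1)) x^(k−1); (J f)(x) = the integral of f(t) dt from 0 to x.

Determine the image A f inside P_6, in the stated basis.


the result is g(x) = 3x^4 - (5/8)x^3 + (251/4)x^2 + (19/3)x + 7/3

D_q f = 63x^2 + 4x
S_{1/2} f = (3/8)x^3 - (1/4)x^2 + 7/3
(D_q + S_{1/2}) f = (3/8)x^3 + (251/4)x^2 + 4x + 7/3
J f = (3/4)x^4 - (1/3)x^3 + (7/3)x
θ J f = 3x^4 - x^3 + (7/3)x
((D_q + S_{1/2}) + θ J) f = 3x^4 - (5/8)x^3 + (251/4)x^2 + (19/3)x + 7/3


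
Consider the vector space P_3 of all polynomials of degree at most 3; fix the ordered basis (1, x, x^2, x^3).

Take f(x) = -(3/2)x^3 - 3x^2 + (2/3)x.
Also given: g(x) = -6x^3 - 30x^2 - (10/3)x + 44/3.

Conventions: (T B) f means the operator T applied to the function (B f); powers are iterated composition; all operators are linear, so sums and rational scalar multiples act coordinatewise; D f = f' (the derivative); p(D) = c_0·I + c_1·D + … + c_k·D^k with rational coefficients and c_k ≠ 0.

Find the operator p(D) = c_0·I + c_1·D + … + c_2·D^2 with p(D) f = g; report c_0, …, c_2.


p(D) = 4·I + 4·D − 2·D^2, i.e. c_0 = 4, c_1 = 4, c_2 = -2

D^0 f = -(3/2)x^3 - 3x^2 + (2/3)x
D^1 f = -(9/2)x^2 - 6x + 2/3
D^2 f = -9x - 6
matching coefficients of g against c_0 f + c_1 Df + … from the top degree down determines the c_i
solution: c_0 = 4, c_1 = 4, c_2 = -2


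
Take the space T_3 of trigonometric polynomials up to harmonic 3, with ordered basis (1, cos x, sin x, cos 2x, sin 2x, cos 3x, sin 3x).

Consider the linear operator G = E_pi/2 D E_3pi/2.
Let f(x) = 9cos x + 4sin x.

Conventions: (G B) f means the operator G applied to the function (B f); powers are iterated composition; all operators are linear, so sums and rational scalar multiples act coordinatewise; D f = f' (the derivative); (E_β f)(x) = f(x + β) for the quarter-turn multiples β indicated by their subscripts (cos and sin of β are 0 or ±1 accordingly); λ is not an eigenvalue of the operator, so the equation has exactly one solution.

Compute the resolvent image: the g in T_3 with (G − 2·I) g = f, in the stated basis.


the result is g(x) = -(22/5)cos x + (1/5)sin x

write g with unknown coordinates in the stated basis and equate coefficients in (G − 2·I) g = f
solving from the highest basis element down gives g = -(22/5)cos x + (1/5)sin x
check: G g = (1/5)cos x + (22/5)sin x
so G g − 2·g = 9cos x + 4sin x = f ✓


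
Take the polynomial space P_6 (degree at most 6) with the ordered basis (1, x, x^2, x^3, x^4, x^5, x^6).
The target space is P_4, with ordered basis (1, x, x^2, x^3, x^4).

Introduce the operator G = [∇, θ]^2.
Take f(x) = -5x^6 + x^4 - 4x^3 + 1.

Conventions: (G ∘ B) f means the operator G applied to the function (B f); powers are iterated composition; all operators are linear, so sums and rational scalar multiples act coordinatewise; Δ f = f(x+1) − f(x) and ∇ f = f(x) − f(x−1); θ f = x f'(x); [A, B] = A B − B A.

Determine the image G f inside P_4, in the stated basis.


the image equals g(x) = -150x^4 + 1200x^3 - 3588x^2 + 4728x - 2304

θ f = -30x^6 + 4x^4 - 12x^3
∇ θ f = -180x^5 + 450x^4 - 584x^3 + 390x^2 - 128x + 14
∇ f = -30x^5 + 75x^4 - 96x^3 + 57x^2 - 14x
θ ∇ f = -150x^5 + 300x^4 - 288x^3 + 114x^2 - 14x
[∇, θ] f = -30x^5 + 150x^4 - 296x^3 + 276x^2 - 114x + 14
θ [∇, θ] f = -150x^5 + 600x^4 - 888x^3 + 552x^2 - 114x
∇ θ [∇, θ] f = -750x^4 + 3900x^3 - 7764x^2 + 6918x - 2304
∇ [∇, θ] f = -150x^4 + 900x^3 - 2088x^2 + 2190x - 866
θ ∇ [∇, θ] f = -600x^4 + 2700x^3 - 4176x^2 + 2190x
[∇, θ] [∇, θ] f = -150x^4 + 1200x^3 - 3588x^2 + 4728x - 2304


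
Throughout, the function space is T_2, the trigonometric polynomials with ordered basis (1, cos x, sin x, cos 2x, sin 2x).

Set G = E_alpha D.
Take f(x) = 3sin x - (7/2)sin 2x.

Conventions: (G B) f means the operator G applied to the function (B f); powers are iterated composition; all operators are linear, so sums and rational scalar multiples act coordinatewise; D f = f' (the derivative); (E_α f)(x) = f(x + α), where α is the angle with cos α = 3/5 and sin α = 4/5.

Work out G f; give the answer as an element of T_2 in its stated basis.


the image equals g(x) = (9/5)cos x - (12/5)sin x + (49/25)cos 2x + (168/25)sin 2x

D f = 3cos x - 7cos 2x
E_alpha D f = (9/5)cos x - (12/5)sin x + (49/25)cos 2x + (168/25)sin 2x


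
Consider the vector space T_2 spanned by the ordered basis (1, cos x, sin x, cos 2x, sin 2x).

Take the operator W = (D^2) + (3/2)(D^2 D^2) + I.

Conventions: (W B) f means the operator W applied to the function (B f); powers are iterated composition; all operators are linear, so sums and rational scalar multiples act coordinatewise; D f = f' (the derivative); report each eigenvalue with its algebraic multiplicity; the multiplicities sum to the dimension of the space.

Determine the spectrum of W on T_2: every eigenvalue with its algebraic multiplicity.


λ = 1 (multiplicity 1), λ = 3/2 (multiplicity 2), λ = 21 (multiplicity 2)

image of 1: 1
image of cos x: (3/2)cos x
image of sin x: (3/2)sin x
image of cos 2x: 21cos 2x
image of sin 2x: 21sin 2x
the matrix is diagonal; its diagonal is (1, 3/2, 3/2, 21, 21)
for a triangular matrix the eigenvalues are the diagonal entries, with algebraic multiplicity their repetition count


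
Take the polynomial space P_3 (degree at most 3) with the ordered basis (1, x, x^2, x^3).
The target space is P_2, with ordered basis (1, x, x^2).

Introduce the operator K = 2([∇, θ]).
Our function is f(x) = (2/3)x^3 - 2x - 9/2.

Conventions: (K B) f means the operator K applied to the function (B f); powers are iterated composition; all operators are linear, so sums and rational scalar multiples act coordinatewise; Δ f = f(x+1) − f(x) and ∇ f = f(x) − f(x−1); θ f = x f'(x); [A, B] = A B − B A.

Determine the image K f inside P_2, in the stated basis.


θ f = 2x^3 - 2x
∇ θ f = 6x^2 - 6x
∇ f = 2x^2 - 2x - 4/3
θ ∇ f = 4x^2 - 2x
[∇, θ] f = 2x^2 - 4x
(2([∇, θ])) f = 4x^2 - 8x

g(x) = 4x^2 - 8x


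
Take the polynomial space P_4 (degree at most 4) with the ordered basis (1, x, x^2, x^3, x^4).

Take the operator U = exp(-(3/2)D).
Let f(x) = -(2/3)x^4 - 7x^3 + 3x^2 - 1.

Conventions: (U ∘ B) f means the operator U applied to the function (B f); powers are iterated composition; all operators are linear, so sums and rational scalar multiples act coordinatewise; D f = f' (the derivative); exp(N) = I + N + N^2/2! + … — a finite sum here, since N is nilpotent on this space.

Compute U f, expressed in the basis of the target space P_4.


the result is g(x) = -(2/3)x^4 - 3x^3 + (51/2)x^2 - (189/4)x + 26

order-1 term: 4x^3 + (63/2)x^2 - 9x
order-2 term: -9x^2 - (189/4)x + 27/4
order-3 term: 9x + 189/8
order-4 term: -27/8
the series for exp(-(3/2)D) f terminates at order 4
exp(-(3/2)D) f = -(2/3)x^4 - 3x^3 + (51/2)x^2 - (189/4)x + 26


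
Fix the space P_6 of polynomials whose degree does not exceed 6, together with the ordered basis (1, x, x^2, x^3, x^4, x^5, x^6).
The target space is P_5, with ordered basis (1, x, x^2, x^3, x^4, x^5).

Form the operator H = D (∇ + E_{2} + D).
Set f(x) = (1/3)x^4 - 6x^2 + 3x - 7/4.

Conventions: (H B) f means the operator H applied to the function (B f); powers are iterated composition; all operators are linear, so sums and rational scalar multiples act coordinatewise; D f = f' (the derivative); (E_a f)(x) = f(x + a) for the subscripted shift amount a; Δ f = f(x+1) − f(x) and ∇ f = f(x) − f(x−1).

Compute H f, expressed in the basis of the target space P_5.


∇ f = (4/3)x^3 - 2x^2 - (32/3)x + 26/3
E_{2} f = (1/3)x^4 + (8/3)x^3 + 2x^2 - (31/3)x - 173/12
D f = (4/3)x^3 - 12x + 3
(∇ + E_{2} + D) f = (1/3)x^4 + (16/3)x^3 - 33x - 11/4
D (∇ + E_{2} + D) f = (4/3)x^3 + 16x^2 - 33

the image equals g(x) = (4/3)x^3 + 16x^2 - 33


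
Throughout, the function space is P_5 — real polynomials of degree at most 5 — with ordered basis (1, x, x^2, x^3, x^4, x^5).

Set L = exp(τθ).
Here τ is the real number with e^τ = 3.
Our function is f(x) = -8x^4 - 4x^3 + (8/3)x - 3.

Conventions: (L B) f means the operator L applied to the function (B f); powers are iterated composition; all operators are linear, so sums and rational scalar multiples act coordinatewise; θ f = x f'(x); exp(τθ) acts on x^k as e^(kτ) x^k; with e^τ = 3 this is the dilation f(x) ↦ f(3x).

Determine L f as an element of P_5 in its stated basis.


the image equals g(x) = -648x^4 - 108x^3 + 8x - 3

exp(τθ) x^k = e^(kτ) x^k; with e^τ = 3 this sends x^k to 3^k x^k
x ↦ 3 x
x^3 ↦ 27 x^3
x^4 ↦ 81 x^4
applying this coordinatewise to f: exp(τθ) f = -648x^4 - 108x^3 + 8x - 3


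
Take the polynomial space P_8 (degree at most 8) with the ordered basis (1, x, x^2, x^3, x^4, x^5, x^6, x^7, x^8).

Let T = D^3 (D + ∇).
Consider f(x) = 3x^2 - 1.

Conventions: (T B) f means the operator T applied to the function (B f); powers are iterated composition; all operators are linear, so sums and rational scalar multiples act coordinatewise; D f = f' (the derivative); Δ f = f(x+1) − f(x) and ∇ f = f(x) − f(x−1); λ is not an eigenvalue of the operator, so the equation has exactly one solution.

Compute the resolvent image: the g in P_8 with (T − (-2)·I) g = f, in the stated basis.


g(x) = (3/2)x^2 - 1/2

write g with unknown coordinates in the stated basis and equate coefficients in (T − (-2)·I) g = f
solving from the highest basis element down gives g = (3/2)x^2 - 1/2
check: T g = 0
so T g − (-2)·g = 3x^2 - 1 = f ✓


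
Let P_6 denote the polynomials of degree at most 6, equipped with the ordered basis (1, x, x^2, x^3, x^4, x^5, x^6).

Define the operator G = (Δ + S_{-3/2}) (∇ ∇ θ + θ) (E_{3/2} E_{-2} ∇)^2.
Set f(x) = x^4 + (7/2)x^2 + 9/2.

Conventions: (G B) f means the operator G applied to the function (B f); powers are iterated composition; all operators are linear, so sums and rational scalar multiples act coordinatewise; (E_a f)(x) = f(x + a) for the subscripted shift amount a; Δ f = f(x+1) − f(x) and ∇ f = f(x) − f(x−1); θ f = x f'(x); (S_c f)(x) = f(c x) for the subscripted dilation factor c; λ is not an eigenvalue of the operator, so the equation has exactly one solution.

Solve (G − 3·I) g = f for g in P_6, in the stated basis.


write g with unknown coordinates in the stated basis and equate coefficients in (G − 3·I) g = f
solving from the highest basis element down gives g = -(1/3)x^4 - (43/6)x^2 - (40/3)x - 25/6
check: G g = -18x^2 - 40x - 8
so G g − 3·g = x^4 + (7/2)x^2 + 9/2 = f ✓

the result is g(x) = -(1/3)x^4 - (43/6)x^2 - (40/3)x - 25/6


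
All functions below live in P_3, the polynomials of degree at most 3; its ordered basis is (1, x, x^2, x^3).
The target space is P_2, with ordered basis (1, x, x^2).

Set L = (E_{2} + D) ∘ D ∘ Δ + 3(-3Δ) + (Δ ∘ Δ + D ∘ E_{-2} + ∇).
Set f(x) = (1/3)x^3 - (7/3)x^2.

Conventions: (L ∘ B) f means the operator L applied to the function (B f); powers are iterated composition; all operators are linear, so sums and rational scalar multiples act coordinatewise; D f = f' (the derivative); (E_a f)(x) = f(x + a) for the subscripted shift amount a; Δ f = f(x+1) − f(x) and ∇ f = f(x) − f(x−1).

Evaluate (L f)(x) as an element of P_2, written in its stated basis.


Δ f = x^2 - (11/3)x - 2
D Δ f = 2x - 11/3
E_{2} (D ∘ Δ) f = 2x + 1/3
D (D ∘ Δ) f = 2
(E_{2} + D) (D ∘ Δ) f = 2x + 7/3
Δ f = x^2 - (11/3)x - 2
(-3Δ) f = -3x^2 + 11x + 6
(3(-3Δ)) f = -9x^2 + 33x + 18
Δ f = x^2 - (11/3)x - 2
Δ Δ f = 2x - 8/3
E_{-2} f = (1/3)x^3 - (13/3)x^2 + (40/3)x - 12
D E_{-2} f = x^2 - (26/3)x + 40/3
∇ f = x^2 - (17/3)x + 8/3
(Δ ∘ Δ + D ∘ E_{-2} + ∇) f = 2x^2 - (37/3)x + 40/3
((E_{2} + D) ∘ D ∘ Δ + 3(-3Δ) + (Δ ∘ Δ + D ∘ E_{-2} + ∇)) f = -7x^2 + (68/3)x + 101/3

g(x) = -7x^2 + (68/3)x + 101/3


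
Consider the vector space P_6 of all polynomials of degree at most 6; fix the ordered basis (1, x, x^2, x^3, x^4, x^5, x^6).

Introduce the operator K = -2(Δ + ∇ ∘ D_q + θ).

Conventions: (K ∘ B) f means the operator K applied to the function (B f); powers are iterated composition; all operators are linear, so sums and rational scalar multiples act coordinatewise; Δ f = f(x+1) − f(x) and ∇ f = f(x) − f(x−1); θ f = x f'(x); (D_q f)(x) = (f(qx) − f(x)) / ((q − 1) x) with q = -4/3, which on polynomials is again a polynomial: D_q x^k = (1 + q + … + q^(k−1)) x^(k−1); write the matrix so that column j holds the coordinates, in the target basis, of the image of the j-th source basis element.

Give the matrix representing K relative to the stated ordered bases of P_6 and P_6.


the matrix is [[0, -2, -4/3, 8/9, -4/27, 200/81, 476/243]; [0, -2, -4, -106/9, -122/9, -2258/81, -7726/243]; [0, 0, -4, -6, -58/9, 184/27, 2330/243]; [0, 0, 0, -6, -8, -3068/81, -19340/243]; [0, 0, 0, 0, -8, -10, -2480/243]; [0, 0, 0, 0, 0, -10, -12]; [0, 0, 0, 0, 0, 0, -12]] (rows listed top to bottom)

image of 1: 0
image of x: -2x - 2
image of x^2: -4x^2 - 4x - 4/3
image of x^3: -6x^3 - 6x^2 - (106/9)x + 8/9
image of x^4: -8x^4 - 8x^3 - (58/9)x^2 - (122/9)x - 4/27
image of x^5: -10x^5 - 10x^4 - (3068/81)x^3 + (184/27)x^2 - (2258/81)x + 200/81
image of x^6: -12x^6 - 12x^5 - (2480/243)x^4 - (19340/243)x^3 + (2330/243)x^2 - (7726/243)x + 476/243
each image's coordinates form column j of the matrix


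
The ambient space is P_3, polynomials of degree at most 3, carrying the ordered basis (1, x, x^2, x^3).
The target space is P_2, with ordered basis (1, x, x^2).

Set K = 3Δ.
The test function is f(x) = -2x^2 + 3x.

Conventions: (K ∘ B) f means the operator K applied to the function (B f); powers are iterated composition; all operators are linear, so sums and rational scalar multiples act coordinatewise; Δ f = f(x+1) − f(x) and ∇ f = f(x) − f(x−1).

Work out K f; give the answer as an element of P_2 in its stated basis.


Δ f = -4x + 1
(3Δ) f = -12x + 3

the result is g(x) = -12x + 3


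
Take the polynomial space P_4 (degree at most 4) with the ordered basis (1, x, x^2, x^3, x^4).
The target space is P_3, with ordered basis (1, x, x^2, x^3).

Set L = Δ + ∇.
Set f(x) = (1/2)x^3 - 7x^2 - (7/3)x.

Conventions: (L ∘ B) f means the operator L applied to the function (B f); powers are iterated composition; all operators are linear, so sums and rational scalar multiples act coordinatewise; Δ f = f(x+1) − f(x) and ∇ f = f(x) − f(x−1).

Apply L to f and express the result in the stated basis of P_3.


Δ f = (3/2)x^2 - (25/2)x - 53/6
∇ f = (3/2)x^2 - (31/2)x + 31/6
(Δ + ∇) f = 3x^2 - 28x - 11/3

the result is g(x) = 3x^2 - 28x - 11/3


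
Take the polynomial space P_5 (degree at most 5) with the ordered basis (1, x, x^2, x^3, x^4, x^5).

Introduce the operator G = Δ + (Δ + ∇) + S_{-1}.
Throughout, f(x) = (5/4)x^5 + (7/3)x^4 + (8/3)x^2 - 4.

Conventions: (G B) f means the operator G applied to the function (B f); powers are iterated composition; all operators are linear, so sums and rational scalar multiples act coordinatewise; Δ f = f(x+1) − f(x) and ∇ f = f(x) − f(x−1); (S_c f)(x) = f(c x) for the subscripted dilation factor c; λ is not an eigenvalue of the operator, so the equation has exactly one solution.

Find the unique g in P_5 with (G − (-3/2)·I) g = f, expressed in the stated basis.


write g with unknown coordinates in the stated basis and equate coefficients in (G − (-3/2)·I) g = f
solving from the highest basis element down gives g = (5/2)x^5 - (211/15)x^4 + (1438/5)x^3 - (15458/15)x^2 + (54767/5)x - 326899/25
check: G g = -(5/2)x^5 + (703/30)x^4 - (2157/5)x^3 + (23227/15)x^2 - (164301/10)x + 980497/50
so G g − (-3/2)·g = (5/4)x^5 + (7/3)x^4 + (8/3)x^2 - 4 = f ✓

g(x) = (5/2)x^5 - (211/15)x^4 + (1438/5)x^3 - (15458/15)x^2 + (54767/5)x - 326899/25


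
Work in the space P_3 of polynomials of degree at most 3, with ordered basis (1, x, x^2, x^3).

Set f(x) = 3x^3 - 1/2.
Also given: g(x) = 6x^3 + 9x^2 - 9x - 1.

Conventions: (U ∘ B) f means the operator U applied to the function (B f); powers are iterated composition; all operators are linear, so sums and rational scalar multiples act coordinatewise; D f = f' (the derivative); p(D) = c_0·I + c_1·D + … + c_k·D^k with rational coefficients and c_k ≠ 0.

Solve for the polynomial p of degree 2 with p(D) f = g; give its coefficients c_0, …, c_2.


D^0 f = 3x^3 - 1/2
D^1 f = 9x^2
D^2 f = 18x
matching coefficients of g against c_0 f + c_1 Df + … from the top degree down determines the c_i
solution: c_0 = 2, c_1 = 1, c_2 = -1/2

p(D) = 2·I + D − (1/2)·D^2, i.e. c_0 = 2, c_1 = 1, c_2 = -1/2


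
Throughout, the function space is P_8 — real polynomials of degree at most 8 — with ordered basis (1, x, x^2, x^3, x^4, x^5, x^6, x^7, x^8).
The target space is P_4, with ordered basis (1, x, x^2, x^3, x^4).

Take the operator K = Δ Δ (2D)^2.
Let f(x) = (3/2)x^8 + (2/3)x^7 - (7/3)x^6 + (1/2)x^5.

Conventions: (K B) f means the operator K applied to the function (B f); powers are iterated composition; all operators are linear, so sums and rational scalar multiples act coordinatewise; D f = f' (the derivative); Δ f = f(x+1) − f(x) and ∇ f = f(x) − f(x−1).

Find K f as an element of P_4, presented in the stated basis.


g(x) = 10080x^4 + 42560x^3 + 73920x^2 + 61840x + 20512

D f = 12x^7 + (14/3)x^6 - 14x^5 + (5/2)x^4
(2D) f = 24x^7 + (28/3)x^6 - 28x^5 + 5x^4
D (2D) f = 168x^6 + 56x^5 - 140x^4 + 20x^3
(2D) (2D) f = 336x^6 + 112x^5 - 280x^4 + 40x^3
Δ (2D)^2 f = 2016x^5 + 5600x^4 + 6720x^3 + 4600x^2 + 1576x + 208
Δ Δ (2D)^2 f = 10080x^4 + 42560x^3 + 73920x^2 + 61840x + 20512


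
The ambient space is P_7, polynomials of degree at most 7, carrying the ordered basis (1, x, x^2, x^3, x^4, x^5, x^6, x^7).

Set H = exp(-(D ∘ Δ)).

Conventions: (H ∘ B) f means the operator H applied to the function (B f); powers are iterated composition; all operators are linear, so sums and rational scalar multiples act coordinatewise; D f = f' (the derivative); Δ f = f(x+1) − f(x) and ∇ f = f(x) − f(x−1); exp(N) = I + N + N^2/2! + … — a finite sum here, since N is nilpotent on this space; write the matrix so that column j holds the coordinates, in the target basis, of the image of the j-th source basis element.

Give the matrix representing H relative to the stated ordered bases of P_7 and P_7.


the matrix is [[1, 0, -2, -3, 8, 55, 84, -637]; [0, 1, 0, -6, -12, 40, 330, 588]; [0, 0, 1, 0, -12, -30, 120, 1155]; [0, 0, 0, 1, 0, -20, -60, 280]; [0, 0, 0, 0, 1, 0, -30, -105]; [0, 0, 0, 0, 0, 1, 0, -42]; [0, 0, 0, 0, 0, 0, 1, 0]; [0, 0, 0, 0, 0, 0, 0, 1]] (rows listed top to bottom)

image of 1: 1
image of x: x
image of x^2: x^2 - 2
image of x^3: x^3 - 6x - 3
image of x^4: x^4 - 12x^2 - 12x + 8
image of x^5: x^5 - 20x^3 - 30x^2 + 40x + 55
image of x^6: x^6 - 30x^4 - 60x^3 + 120x^2 + 330x + 84
image of x^7: x^7 - 42x^5 - 105x^4 + 280x^3 + 1155x^2 + 588x - 637
each image's coordinates form column j of the matrix


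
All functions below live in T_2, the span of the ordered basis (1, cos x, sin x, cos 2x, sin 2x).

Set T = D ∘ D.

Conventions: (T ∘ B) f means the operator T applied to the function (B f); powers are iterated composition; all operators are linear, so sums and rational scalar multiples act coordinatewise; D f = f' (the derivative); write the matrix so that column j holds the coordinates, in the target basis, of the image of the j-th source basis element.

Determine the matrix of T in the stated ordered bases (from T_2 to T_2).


the matrix is [[0, 0, 0, 0, 0]; [0, -1, 0, 0, 0]; [0, 0, -1, 0, 0]; [0, 0, 0, -4, 0]; [0, 0, 0, 0, -4]] (rows listed top to bottom)

image of 1: 0
image of cos x: -cos x
image of sin x: -sin x
image of cos 2x: -4cos 2x
image of sin 2x: -4sin 2x
each image's coordinates form column j of the matrix


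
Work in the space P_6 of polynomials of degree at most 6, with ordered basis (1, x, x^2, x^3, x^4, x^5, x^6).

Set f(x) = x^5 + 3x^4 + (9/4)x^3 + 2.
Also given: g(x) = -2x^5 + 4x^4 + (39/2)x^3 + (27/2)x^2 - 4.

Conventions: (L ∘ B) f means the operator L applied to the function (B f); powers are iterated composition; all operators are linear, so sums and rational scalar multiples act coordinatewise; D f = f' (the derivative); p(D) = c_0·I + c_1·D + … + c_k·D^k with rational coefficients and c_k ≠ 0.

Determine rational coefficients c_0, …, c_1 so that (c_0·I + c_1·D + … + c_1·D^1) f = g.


p(D) = -2·I + 2·D, i.e. c_0 = -2, c_1 = 2

D^0 f = x^5 + 3x^4 + (9/4)x^3 + 2
D^1 f = 5x^4 + 12x^3 + (27/4)x^2
matching coefficients of g against c_0 f + c_1 Df + … from the top degree down determines the c_i
solution: c_0 = -2, c_1 = 2


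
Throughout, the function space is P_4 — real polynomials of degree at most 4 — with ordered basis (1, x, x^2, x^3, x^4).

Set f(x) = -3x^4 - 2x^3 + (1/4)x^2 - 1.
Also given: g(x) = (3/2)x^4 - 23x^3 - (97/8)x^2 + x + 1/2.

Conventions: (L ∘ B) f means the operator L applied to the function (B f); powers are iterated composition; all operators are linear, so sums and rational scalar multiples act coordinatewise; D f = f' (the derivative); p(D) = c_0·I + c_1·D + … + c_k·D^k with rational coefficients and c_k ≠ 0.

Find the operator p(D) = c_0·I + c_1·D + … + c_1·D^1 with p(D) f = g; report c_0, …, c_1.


p(D) = -(1/2)·I + 2·D, i.e. c_0 = -1/2, c_1 = 2

D^0 f = -3x^4 - 2x^3 + (1/4)x^2 - 1
D^1 f = -12x^3 - 6x^2 + (1/2)x
matching coefficients of g against c_0 f + c_1 Df + … from the top degree down determines the c_i
solution: c_0 = -1/2, c_1 = 2


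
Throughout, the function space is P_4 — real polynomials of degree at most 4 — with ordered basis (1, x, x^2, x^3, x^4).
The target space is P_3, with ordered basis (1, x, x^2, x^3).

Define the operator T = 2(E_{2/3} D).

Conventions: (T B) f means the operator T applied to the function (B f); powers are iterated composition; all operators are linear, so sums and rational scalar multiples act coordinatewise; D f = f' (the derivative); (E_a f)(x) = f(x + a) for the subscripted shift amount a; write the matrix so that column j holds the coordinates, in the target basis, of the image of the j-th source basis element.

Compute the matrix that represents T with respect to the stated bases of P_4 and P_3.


image of 1: 0
image of x: 2
image of x^2: 4x + 8/3
image of x^3: 6x^2 + 8x + 8/3
image of x^4: 8x^3 + 16x^2 + (32/3)x + 64/27
each image's coordinates form column j of the matrix

the matrix is [[0, 2, 8/3, 8/3, 64/27]; [0, 0, 4, 8, 32/3]; [0, 0, 0, 6, 16]; [0, 0, 0, 0, 8]] (rows listed top to bottom)


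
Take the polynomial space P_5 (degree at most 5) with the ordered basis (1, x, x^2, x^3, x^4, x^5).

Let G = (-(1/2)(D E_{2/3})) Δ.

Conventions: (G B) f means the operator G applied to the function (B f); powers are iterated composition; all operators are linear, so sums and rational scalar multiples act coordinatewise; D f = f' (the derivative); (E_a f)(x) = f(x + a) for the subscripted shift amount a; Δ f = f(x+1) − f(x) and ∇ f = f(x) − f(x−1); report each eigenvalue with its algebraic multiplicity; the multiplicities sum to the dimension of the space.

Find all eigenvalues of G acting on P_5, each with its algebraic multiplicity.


λ = 0 (multiplicity 6)

image of 1: 0
image of x: 0
image of x^2: -1
image of x^3: -3x - 7/2
image of x^4: -6x^2 - 14x - 26/3
image of x^5: -10x^3 - 35x^2 - (130/3)x - 1015/54
the matrix is upper triangular; its diagonal is (0, 0, 0, 0, 0, 0)
for a triangular matrix the eigenvalues are the diagonal entries, with algebraic multiplicity their repetition count


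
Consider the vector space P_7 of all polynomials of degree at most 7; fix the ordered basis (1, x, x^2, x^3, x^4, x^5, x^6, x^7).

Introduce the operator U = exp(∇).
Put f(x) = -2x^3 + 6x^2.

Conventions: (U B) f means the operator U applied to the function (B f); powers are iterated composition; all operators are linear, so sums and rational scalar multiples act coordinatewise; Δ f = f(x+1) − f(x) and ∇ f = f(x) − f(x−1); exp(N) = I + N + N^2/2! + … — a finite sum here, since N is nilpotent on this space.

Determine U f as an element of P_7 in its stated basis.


the result is g(x) = -2x^3 + 12x + 2

order-1 term: -6x^2 + 18x - 8
order-2 term: -6x + 12
order-3 term: -2
the series for exp(∇) f terminates at order 3
exp(∇) f = -2x^3 + 12x + 2


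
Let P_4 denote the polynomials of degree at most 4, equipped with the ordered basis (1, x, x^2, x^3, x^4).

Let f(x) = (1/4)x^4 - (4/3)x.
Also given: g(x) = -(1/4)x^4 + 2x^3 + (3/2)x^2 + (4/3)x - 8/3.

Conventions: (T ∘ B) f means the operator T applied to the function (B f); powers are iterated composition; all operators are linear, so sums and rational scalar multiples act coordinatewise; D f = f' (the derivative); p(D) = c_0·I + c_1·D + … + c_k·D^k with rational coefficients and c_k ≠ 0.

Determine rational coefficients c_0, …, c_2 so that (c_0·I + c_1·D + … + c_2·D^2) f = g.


c_0 = -1, c_1 = 2, c_2 = 1/2

D^0 f = (1/4)x^4 - (4/3)x
D^1 f = x^3 - 4/3
D^2 f = 3x^2
matching coefficients of g against c_0 f + c_1 Df + … from the top degree down determines the c_i
solution: c_0 = -1, c_1 = 2, c_2 = 1/2


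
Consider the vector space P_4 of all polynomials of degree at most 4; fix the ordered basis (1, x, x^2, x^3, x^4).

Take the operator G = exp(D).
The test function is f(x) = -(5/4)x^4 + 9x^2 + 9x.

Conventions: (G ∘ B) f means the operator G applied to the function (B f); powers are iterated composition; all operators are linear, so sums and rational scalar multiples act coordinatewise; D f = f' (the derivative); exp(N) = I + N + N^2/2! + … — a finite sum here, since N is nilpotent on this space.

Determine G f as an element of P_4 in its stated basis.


the image equals g(x) = -(5/4)x^4 - 5x^3 + (3/2)x^2 + 22x + 67/4

order-1 term: -5x^3 + 18x + 9
order-2 term: -(15/2)x^2 + 9
order-3 term: -5x
order-4 term: -5/4
the series for exp(D) f terminates at order 4
exp(D) f = -(5/4)x^4 - 5x^3 + (3/2)x^2 + 22x + 67/4


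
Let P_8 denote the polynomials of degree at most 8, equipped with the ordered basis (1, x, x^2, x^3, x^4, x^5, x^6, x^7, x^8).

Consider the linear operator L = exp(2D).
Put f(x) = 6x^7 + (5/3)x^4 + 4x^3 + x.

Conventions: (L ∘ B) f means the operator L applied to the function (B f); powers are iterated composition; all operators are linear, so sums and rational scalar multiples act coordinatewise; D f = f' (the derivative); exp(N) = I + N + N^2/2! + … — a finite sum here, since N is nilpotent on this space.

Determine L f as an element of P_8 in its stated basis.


g(x) = 6x^7 + 84x^6 + 504x^5 + (5045/3)x^4 + (10132/3)x^3 + 4096x^2 + (8371/3)x + 2486/3

order-1 term: 84x^6 + (40/3)x^3 + 24x^2 + 2
order-2 term: 504x^5 + 40x^2 + 48x
order-3 term: 1680x^4 + (160/3)x + 32
order-4 term: 3360x^3 + 80/3
order-5 term: 4032x^2
order-6 term: 2688x
order-7 term: 768
the series for exp(2D) f terminates at order 7
exp(2D) f = 6x^7 + 84x^6 + 504x^5 + (5045/3)x^4 + (10132/3)x^3 + 4096x^2 + (8371/3)x + 2486/3


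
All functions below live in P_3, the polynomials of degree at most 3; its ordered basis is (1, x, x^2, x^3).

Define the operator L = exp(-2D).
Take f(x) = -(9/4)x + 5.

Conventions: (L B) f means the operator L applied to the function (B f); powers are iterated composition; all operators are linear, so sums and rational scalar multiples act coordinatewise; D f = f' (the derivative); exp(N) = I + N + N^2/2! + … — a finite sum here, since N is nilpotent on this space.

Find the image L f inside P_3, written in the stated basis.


the image equals g(x) = -(9/4)x + 19/2

order-1 term: 9/2
the series for exp(-2D) f terminates at order 1
exp(-2D) f = -(9/4)x + 19/2


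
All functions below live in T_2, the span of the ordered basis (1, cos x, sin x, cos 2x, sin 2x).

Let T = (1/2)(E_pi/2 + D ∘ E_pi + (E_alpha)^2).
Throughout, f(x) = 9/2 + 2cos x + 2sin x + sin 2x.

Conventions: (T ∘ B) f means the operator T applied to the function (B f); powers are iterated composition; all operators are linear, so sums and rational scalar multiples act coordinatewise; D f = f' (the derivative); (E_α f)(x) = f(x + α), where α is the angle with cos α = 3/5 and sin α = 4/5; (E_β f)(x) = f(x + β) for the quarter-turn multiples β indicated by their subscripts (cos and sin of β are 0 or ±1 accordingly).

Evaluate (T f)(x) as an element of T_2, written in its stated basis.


E_pi/2 f = 9/2 + 2cos x - 2sin x - sin 2x
E_pi f = 9/2 - 2cos x - 2sin x + sin 2x
D E_pi f = -2cos x + 2sin x + 2cos 2x
E_alpha f = 9/2 + (14/5)cos x - (2/5)sin x + (24/25)cos 2x - (7/25)sin 2x
E_alpha E_alpha f = 9/2 + (34/25)cos x - (62/25)sin x - (336/625)cos 2x - (527/625)sin 2x
(E_pi/2 + D ∘ E_pi + (E_alpha)^2) f = 9 + (34/25)cos x - (62/25)sin x + (914/625)cos 2x - (1152/625)sin 2x
((1/2)(E_pi/2 + D ∘ E_pi + (E_alpha)^2)) f = 9/2 + (17/25)cos x - (31/25)sin x + (457/625)cos 2x - (576/625)sin 2x

g(x) = 9/2 + (17/25)cos x - (31/25)sin x + (457/625)cos 2x - (576/625)sin 2x


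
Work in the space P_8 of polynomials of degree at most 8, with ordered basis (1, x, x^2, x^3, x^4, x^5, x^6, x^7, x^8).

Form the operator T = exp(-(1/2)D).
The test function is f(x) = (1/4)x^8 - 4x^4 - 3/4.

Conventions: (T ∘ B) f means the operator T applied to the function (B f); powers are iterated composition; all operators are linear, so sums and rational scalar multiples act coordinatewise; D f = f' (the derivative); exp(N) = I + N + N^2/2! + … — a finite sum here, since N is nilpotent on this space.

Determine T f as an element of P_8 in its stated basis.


the result is g(x) = (1/4)x^8 - x^7 + (7/4)x^6 - (7/4)x^5 - (93/32)x^4 + (121/16)x^3 - (377/64)x^2 + (127/64)x - 1023/1024

order-1 term: -x^7 + 8x^3
order-2 term: (7/4)x^6 - 6x^2
order-3 term: -(7/4)x^5 + 2x
order-4 term: (35/32)x^4 - 1/4
order-5 term: -(7/16)x^3
order-6 term: (7/64)x^2
order-7 term: -(1/64)x
order-8 term: 1/1024
the series for exp(-(1/2)D) f terminates at order 8
exp(-(1/2)D) f = (1/4)x^8 - x^7 + (7/4)x^6 - (7/4)x^5 - (93/32)x^4 + (121/16)x^3 - (377/64)x^2 + (127/64)x - 1023/1024


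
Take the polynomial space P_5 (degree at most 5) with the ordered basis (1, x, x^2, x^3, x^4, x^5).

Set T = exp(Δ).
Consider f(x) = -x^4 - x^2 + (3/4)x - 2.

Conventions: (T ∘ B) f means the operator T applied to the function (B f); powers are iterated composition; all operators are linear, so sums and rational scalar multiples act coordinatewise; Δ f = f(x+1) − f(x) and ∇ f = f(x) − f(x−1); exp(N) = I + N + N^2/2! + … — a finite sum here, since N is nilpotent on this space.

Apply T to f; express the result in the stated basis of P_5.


order-1 term: -4x^3 - 6x^2 - 6x - 5/4
order-2 term: -6x^2 - 12x - 8
order-3 term: -4x - 6
order-4 term: -1
the series for exp(Δ) f terminates at order 4
exp(Δ) f = -x^4 - 4x^3 - 13x^2 - (85/4)x - 73/4

the result is g(x) = -x^4 - 4x^3 - 13x^2 - (85/4)x - 73/4


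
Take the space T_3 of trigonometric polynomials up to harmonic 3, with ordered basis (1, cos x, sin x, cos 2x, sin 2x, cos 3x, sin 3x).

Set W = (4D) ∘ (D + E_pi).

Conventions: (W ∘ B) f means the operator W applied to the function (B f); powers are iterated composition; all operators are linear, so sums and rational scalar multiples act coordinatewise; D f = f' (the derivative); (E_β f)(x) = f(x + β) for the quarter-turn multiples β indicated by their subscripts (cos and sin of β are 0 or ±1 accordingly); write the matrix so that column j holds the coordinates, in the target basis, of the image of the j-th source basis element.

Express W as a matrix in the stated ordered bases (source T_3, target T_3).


the matrix is [[0, 0, 0, 0, 0, 0, 0]; [0, -4, -4, 0, 0, 0, 0]; [0, 4, -4, 0, 0, 0, 0]; [0, 0, 0, -16, 8, 0, 0]; [0, 0, 0, -8, -16, 0, 0]; [0, 0, 0, 0, 0, -36, -12]; [0, 0, 0, 0, 0, 12, -36]] (rows listed top to bottom)

image of 1: 0
image of cos x: -4cos x + 4sin x
image of sin x: -4cos x - 4sin x
image of cos 2x: -16cos 2x - 8sin 2x
image of sin 2x: 8cos 2x - 16sin 2x
image of cos 3x: -36cos 3x + 12sin 3x
image of sin 3x: -12cos 3x - 36sin 3x
each image's coordinates form column j of the matrix


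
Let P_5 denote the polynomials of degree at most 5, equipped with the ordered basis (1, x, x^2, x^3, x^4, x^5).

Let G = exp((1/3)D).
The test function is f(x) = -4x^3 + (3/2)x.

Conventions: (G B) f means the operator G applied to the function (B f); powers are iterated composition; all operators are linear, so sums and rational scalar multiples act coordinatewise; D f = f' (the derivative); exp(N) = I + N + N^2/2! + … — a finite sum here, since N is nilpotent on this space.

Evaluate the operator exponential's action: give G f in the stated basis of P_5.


the result is g(x) = -4x^3 - 4x^2 + (1/6)x + 19/54

order-1 term: -4x^2 + 1/2
order-2 term: -(4/3)x
order-3 term: -4/27
the series for exp((1/3)D) f terminates at order 3
exp((1/3)D) f = -4x^3 - 4x^2 + (1/6)x + 19/54


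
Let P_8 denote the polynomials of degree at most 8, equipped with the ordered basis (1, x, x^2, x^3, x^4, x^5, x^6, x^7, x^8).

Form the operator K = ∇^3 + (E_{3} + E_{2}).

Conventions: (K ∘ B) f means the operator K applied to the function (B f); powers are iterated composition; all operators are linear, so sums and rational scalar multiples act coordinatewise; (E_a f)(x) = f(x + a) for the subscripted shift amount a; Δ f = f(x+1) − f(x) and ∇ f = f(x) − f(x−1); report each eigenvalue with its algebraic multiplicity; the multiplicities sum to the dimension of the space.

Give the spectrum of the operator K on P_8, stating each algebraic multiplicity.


image of 1: 2
image of x: 2x + 5
image of x^2: 2x^2 + 10x + 13
image of x^3: 2x^3 + 15x^2 + 39x + 41
image of x^4: 2x^4 + 20x^3 + 78x^2 + 164x + 61
image of x^5: 2x^5 + 25x^4 + 130x^3 + 410x^2 + 305x + 425
image of x^6: 2x^6 + 30x^5 + 195x^4 + 820x^3 + 915x^2 + 2550x + 253
image of x^7: 2x^7 + 35x^6 + 273x^5 + 1435x^4 + 2135x^3 + 8925x^2 + 1771x + 4121
image of x^8: 2x^8 + 40x^7 + 364x^6 + 2296x^5 + 4270x^4 + 23800x^3 + 7084x^2 + 32968x + 1021
the matrix is upper triangular; its diagonal is (2, 2, 2, 2, 2, 2, 2, 2, 2)
for a triangular matrix the eigenvalues are the diagonal entries, with algebraic multiplicity their repetition count

λ = 2 (multiplicity 9)


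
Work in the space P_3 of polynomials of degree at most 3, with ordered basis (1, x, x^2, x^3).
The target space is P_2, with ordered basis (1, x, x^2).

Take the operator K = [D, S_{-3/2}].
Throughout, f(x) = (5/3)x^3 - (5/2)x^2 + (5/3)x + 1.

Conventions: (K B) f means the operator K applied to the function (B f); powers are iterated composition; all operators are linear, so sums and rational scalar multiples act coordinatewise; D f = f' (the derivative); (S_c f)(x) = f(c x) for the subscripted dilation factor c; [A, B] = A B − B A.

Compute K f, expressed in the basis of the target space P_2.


the image equals g(x) = -(225/8)x^2 - (75/4)x - 25/6

S_{-3/2} f = -(45/8)x^3 - (45/8)x^2 - (5/2)x + 1
D S_{-3/2} f = -(135/8)x^2 - (45/4)x - 5/2
D f = 5x^2 - 5x + 5/3
S_{-3/2} D f = (45/4)x^2 + (15/2)x + 5/3
[D, S_{-3/2}] f = -(225/8)x^2 - (75/4)x - 25/6


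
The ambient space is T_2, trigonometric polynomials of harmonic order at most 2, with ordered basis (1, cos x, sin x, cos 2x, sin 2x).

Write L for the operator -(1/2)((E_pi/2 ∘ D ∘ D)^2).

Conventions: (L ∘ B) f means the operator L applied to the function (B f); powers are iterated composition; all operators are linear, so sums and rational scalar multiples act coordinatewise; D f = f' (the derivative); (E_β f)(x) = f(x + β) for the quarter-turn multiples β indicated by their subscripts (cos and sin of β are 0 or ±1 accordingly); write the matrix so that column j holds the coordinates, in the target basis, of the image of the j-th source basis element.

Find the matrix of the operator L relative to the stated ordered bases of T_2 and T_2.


image of 1: 0
image of cos x: (1/2)cos x
image of sin x: (1/2)sin x
image of cos 2x: -8cos 2x
image of sin 2x: -8sin 2x
each image's coordinates form column j of the matrix

the matrix is [[0, 0, 0, 0, 0]; [0, 1/2, 0, 0, 0]; [0, 0, 1/2, 0, 0]; [0, 0, 0, -8, 0]; [0, 0, 0, 0, -8]] (rows listed top to bottom)


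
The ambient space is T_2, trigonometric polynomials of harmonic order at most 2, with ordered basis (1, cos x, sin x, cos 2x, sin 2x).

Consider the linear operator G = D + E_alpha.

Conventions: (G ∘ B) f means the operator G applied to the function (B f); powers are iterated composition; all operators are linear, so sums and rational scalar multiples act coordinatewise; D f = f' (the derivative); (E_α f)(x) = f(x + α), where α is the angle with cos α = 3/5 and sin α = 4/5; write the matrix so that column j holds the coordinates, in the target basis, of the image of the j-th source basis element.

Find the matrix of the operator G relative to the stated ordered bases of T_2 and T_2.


image of 1: 1
image of cos x: (3/5)cos x - (9/5)sin x
image of sin x: (9/5)cos x + (3/5)sin x
image of cos 2x: -(7/25)cos 2x - (74/25)sin 2x
image of sin 2x: (74/25)cos 2x - (7/25)sin 2x
each image's coordinates form column j of the matrix

the matrix is [[1, 0, 0, 0, 0]; [0, 3/5, 9/5, 0, 0]; [0, -9/5, 3/5, 0, 0]; [0, 0, 0, -7/25, 74/25]; [0, 0, 0, -74/25, -7/25]] (rows listed top to bottom)


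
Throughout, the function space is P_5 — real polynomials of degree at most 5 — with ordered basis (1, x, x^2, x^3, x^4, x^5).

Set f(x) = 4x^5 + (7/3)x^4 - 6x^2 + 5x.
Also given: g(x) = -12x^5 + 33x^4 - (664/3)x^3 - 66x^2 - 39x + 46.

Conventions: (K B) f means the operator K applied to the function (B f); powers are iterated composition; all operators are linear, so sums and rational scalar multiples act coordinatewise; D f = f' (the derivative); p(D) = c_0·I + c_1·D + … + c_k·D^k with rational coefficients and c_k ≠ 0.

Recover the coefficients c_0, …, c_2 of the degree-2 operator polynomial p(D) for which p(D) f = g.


D^0 f = 4x^5 + (7/3)x^4 - 6x^2 + 5x
D^1 f = 20x^4 + (28/3)x^3 - 12x + 5
D^2 f = 80x^3 + 28x^2 - 12
matching coefficients of g against c_0 f + c_1 Df + … from the top degree down determines the c_i
solution: c_0 = -3, c_1 = 2, c_2 = -3

c_0 = -3, c_1 = 2, c_2 = -3


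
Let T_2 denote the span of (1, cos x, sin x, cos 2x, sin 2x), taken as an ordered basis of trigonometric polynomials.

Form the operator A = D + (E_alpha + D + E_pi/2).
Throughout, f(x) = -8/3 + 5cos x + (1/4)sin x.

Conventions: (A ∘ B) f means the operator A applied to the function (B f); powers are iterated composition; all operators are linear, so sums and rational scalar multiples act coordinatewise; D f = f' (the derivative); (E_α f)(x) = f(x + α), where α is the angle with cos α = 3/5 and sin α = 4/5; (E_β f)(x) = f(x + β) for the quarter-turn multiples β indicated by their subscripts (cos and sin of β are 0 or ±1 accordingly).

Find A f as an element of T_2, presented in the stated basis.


the result is g(x) = -16/3 + (79/20)cos x - (377/20)sin x

D f = (1/4)cos x - 5sin x
E_alpha f = -8/3 + (16/5)cos x - (77/20)sin x
D f = (1/4)cos x - 5sin x
E_pi/2 f = -8/3 + (1/4)cos x - 5sin x
(E_alpha + D + E_pi/2) f = -16/3 + (37/10)cos x - (277/20)sin x
(D + (E_alpha + D + E_pi/2)) f = -16/3 + (79/20)cos x - (377/20)sin x


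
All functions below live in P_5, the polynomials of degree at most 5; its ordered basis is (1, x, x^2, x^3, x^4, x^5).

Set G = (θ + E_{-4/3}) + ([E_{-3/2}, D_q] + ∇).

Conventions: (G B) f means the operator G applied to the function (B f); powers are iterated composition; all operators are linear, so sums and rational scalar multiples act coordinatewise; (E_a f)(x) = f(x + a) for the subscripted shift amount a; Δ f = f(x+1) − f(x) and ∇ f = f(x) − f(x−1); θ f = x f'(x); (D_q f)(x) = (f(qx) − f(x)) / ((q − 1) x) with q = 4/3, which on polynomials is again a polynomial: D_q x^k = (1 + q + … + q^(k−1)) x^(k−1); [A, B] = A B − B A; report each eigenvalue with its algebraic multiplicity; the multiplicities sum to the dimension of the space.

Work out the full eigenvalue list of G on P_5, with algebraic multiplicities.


λ = 1 (multiplicity 1), λ = 2 (multiplicity 1), λ = 3 (multiplicity 1), λ = 4 (multiplicity 1), λ = 5 (multiplicity 1), λ = 6 (multiplicity 1)

image of 1: 1
image of x: 2x - 1/3
image of x^2: 3x^2 - (2/3)x + 5/18
image of x^3: 4x^3 - x^2 + (1/2)x + 61/54
image of x^4: 5x^4 - (4/3)x^3 + (1/6)x^2 + (731/108)x - 4027/648
image of x^5: 6x^5 - (5/3)x^4 - (79/54)x^3 + (647/27)x^2 - (13159/324)x + 9859/486
the matrix is upper triangular; its diagonal is (1, 2, 3, 4, 5, 6)
for a triangular matrix the eigenvalues are the diagonal entries, with algebraic multiplicity their repetition count
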